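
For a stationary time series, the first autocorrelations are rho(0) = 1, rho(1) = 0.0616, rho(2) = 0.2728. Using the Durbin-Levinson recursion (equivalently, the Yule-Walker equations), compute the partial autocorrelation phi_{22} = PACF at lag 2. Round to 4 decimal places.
\phi_{22} = 0.2700

The PACF at lag k is phi_{kk}, the last component of the solution
to the Yule-Walker system G_k phi = r_k where
  (G_k)_{ij} = rho(|i - j|), (r_k)_i = rho(i), i,j = 1..k.
Equivalently, Durbin-Levinson gives phi_{kk} iteratively:
  phi_{11} = rho(1)
  phi_{kk} = [rho(k) - sum_{j=1..k-1} phi_{k-1,j} rho(k-j)]
            / [1 - sum_{j=1..k-1} phi_{k-1,j} rho(j)],
  phi_{k,j} = phi_{k-1,j} - phi_{kk} phi_{k-1,k-j},  j = 1..k-1.
Step k = 1:
  phi_11 = rho(1) = 0.0616.
Step k = 2:
  phi_22 = [rho(2) - phi_11 rho(1)] / [1 - phi_11 rho(1)] = [0.2728 - (0.0616)(0.0616)] / [1 - (0.0616)(0.0616)]
         = 0.26900544 / 0.99620544 = 0.27.
Therefore phi_{22} = 0.2700.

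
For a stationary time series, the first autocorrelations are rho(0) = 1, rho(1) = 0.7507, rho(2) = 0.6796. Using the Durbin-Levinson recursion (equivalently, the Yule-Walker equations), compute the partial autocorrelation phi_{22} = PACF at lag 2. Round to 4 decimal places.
\phi_{22} = 0.2659

The PACF at lag k is phi_{kk}, the last component of the solution
to the Yule-Walker system G_k phi = r_k where
  (G_k)_{ij} = rho(|i - j|), (r_k)_i = rho(i), i,j = 1..k.
Equivalently, Durbin-Levinson gives phi_{kk} iteratively:
  phi_{11} = rho(1)
  phi_{kk} = [rho(k) - sum_{j=1..k-1} phi_{k-1,j} rho(k-j)]
            / [1 - sum_{j=1..k-1} phi_{k-1,j} rho(j)],
  phi_{k,j} = phi_{k-1,j} - phi_{kk} phi_{k-1,k-j},  j = 1..k-1.
Step k = 1:
  phi_11 = rho(1) = 0.7507.
Step k = 2:
  phi_22 = [rho(2) - phi_11 rho(1)] / [1 - phi_11 rho(1)] = [0.6796 - (0.7507)(0.7507)] / [1 - (0.7507)(0.7507)]
         = 0.11604951 / 0.43644951 = 0.2659.
Therefore phi_{22} = 0.2659.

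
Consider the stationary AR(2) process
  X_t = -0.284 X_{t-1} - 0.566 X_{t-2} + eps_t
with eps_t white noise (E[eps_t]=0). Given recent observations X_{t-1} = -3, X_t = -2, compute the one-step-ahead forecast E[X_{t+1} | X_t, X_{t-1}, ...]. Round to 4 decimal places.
E[X_{t+1} \mid \mathcal F_t] = 2.2660

For an AR(p) model X_t = c + sum_i phi_i X_{t-i} + eps_t, the
one-step-ahead conditional mean is
  E[X_{t+1} | X_t, ...] = c + sum_i phi_i X_{t+1-i}.
Substitute known values:
  E[X_{t+1} | ...] = (-0.284) * (-2) + (-0.566) * (-3)
                   = 2.2660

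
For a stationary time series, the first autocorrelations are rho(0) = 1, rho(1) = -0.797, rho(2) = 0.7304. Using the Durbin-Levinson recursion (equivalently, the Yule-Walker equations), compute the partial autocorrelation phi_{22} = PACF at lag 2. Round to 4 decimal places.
\phi_{22} = 0.2609

The PACF at lag k is phi_{kk}, the last component of the solution
to the Yule-Walker system G_k phi = r_k where
  (G_k)_{ij} = rho(|i - j|), (r_k)_i = rho(i), i,j = 1..k.
Equivalently, Durbin-Levinson gives phi_{kk} iteratively:
  phi_{11} = rho(1)
  phi_{kk} = [rho(k) - sum_{j=1..k-1} phi_{k-1,j} rho(k-j)]
            / [1 - sum_{j=1..k-1} phi_{k-1,j} rho(j)],
  phi_{k,j} = phi_{k-1,j} - phi_{kk} phi_{k-1,k-j},  j = 1..k-1.
Step k = 1:
  phi_11 = rho(1) = -0.797.
Step k = 2:
  phi_22 = [rho(2) - phi_11 rho(1)] / [1 - phi_11 rho(1)] = [0.7304 - (-0.797)(-0.797)] / [1 - (-0.797)(-0.797)]
         = 0.095191 / 0.364791 = 0.2609.
Therefore phi_{22} = 0.2609.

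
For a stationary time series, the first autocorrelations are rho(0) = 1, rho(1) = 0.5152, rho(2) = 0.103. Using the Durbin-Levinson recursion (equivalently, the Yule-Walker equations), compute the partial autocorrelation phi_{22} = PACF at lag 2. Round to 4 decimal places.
\phi_{22} = -0.2211

The PACF at lag k is phi_{kk}, the last component of the solution
to the Yule-Walker system G_k phi = r_k where
  (G_k)_{ij} = rho(|i - j|), (r_k)_i = rho(i), i,j = 1..k.
Equivalently, Durbin-Levinson gives phi_{kk} iteratively:
  phi_{11} = rho(1)
  phi_{kk} = [rho(k) - sum_{j=1..k-1} phi_{k-1,j} rho(k-j)]
            / [1 - sum_{j=1..k-1} phi_{k-1,j} rho(j)],
  phi_{k,j} = phi_{k-1,j} - phi_{kk} phi_{k-1,k-j},  j = 1..k-1.
Step k = 1:
  phi_11 = rho(1) = 0.5152.
Step k = 2:
  phi_22 = [rho(2) - phi_11 rho(1)] / [1 - phi_11 rho(1)] = [0.103 - (0.5152)(0.5152)] / [1 - (0.5152)(0.5152)]
         = -0.16243104 / 0.73456896 = -0.2211.
Therefore phi_{22} = -0.2211.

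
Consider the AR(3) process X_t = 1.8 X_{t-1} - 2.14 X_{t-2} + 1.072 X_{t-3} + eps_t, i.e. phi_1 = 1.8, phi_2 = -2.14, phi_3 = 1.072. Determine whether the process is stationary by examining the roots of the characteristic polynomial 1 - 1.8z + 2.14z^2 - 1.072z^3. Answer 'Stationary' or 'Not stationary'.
\text{Not stationary}

The AR(p) characteristic polynomial is P(z) = 1 - 1.8z + 2.14z^2 - 1.072z^3.
Stationarity requires all roots to lie outside the unit circle, i.e. |z| > 1 for every root.
Degree 3: look for a simple real root z0 first, then factor out (1 - z/z0) and solve the remaining quadratic.
Testing z0 = 1.25: P(1.25) = 1 + (-1.8)(1.25) + (2.14)(1.25)^2 + (-1.072)(1.25)^3
  = 1 + (-2.25) + (3.34375) + (-2.09375) = 0.  So z_0 = 1.25 is a root, |z_0| = 1.25.
Divide out the factor (1 - 0.8 z) = (1 - z/z0) (since 1/z0 = 0.8):
  P(z) = (1 - 0.8 z)(1 + (-1) z + (1.34) z^2)
  [check: z-coef -1 - (0.8) = -1.8; z^2-coef 1.34 - (0.8)(-1) = 2.14; z^3-coef -(0.8)(1.34) = -1.072.]
Remaining roots from the quadratic factor 1 + (-1) z + (1.34) z^2:
  Set 1 + (-1) z + (1.34) z^2 = 0, i.e. a z^2 + b z + c = 0 with a = 1.34, b = -1, c = 1.
  Discriminant D = b^2 - 4ac = (-1)^2 - 4*(1.34)*1 = 1 - (5.36) = -4.36.
  D < 0, so the roots are the complex-conjugate pair z = (-b +/- i sqrt(-D)) / (2a) = 0.3731 +/- 0.7791i.
  For a conjugate pair |z|^2 = z * conj(z) = (product of roots) = c/a = 1/(1.34) = 0.746269, so |z| = sqrt(0.746269) = 0.8639 for both roots.
Moduli of all roots: 1.2500, 0.8639, 0.8639.
All moduli strictly greater than 1? No.
Verdict: Not stationary.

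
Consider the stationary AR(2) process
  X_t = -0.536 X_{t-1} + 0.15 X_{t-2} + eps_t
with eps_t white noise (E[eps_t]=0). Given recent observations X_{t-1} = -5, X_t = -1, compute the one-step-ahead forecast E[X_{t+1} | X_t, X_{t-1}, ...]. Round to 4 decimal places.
E[X_{t+1} \mid \mathcal F_t] = -0.2140

For an AR(p) model X_t = c + sum_i phi_i X_{t-i} + eps_t, the
one-step-ahead conditional mean is
  E[X_{t+1} | X_t, ...] = c + sum_i phi_i X_{t+1-i}.
Substitute known values:
  E[X_{t+1} | ...] = (-0.536) * (-1) + (0.15) * (-5)
                   = -0.2140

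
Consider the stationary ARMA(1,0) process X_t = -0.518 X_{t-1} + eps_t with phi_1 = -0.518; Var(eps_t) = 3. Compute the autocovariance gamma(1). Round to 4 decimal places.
\gamma(1) = -2.1239

Multiply the model equation by X_{t-k} and take expectations. With theta_0 = psi_0 = 1 and psi_j the MA(infinity) weights, this gives
  gamma(k) - sum_i phi_i gamma(k-i) = c_k,
  c_k = sigma^2 * sum_{j=k..q} theta_j psi_{j-k}   (c_k = 0 for k > q),
using gamma(-m) = gamma(m).
Pure AR (q = 0): c_0 = sigma^2 = 3, c_k = 0 for k >= 1.
Equations for k = 0 and k = 1 (AR order 1):
  gamma(0) = phi_1 gamma(1) + c_0
  gamma(1) = phi_1 gamma(0) + c_1
Substituting the second into the first: gamma(0) (1 - phi_1^2) = c_0 + phi_1 c_1, so
  gamma(0) = c_0 / (1 - phi_1^2) = 3 / (1 - (-0.518)^2) = 3 / 0.731676 = 4.100175.
  gamma(1) = phi_1 gamma(0) = (-0.518)(4.100175) = -2.123891.
Therefore gamma(1) = -2.1239 (to 4 decimal places).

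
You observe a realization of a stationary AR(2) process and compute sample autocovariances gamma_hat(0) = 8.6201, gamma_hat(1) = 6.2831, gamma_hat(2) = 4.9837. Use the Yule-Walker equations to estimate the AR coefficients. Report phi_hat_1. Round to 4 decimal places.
\hat\phi_{1} = 0.6560

The Yule-Walker equations for an AR(p) process read, in matrix form,
  Gamma_p phi = r_p,   with   (Gamma_p)_{ij} = gamma(|i - j|),
                       (r_p)_i = gamma(i),   i,j = 1..p.
Substitute the sample gammas (Toeplitz matrix and right-hand side of size 2):
  Gamma_p = [[8.6201, 6.2831], [6.2831, 8.6201]]
  r_p     = [6.2831, 4.9837]
Written out:
  8.6201 phi_1 + 6.2831 phi_2 = 6.2831
  6.2831 phi_1 + 8.6201 phi_2 = 4.9837
Solve by Cramer's rule:
  det = gamma(0)^2 - gamma(1)^2 = (8.6201)^2 - (6.2831)^2 = 74.30612401 - 39.47734561 = 34.8287784
  phi_hat_1 = [gamma(1) gamma(0) - gamma(1) gamma(2)] / det = [(6.2831)(8.6201) - (6.2831)(4.9837)] / 34.8287784 = 22.84786484 / 34.8287784 = 0.656
  phi_hat_2 = [gamma(0) gamma(2) - gamma(1)^2] / det = [(8.6201)(4.9837) - (6.2831)^2] / 34.8287784 = 3.48264676 / 34.8287784 = 0.1
So phi_hat = [0.6560, 0.1000].
Therefore phi_hat_1 = 0.6560.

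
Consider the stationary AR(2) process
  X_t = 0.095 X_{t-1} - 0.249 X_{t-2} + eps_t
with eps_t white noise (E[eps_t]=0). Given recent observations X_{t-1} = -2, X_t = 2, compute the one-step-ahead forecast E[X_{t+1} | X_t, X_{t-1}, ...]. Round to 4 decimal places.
E[X_{t+1} \mid \mathcal F_t] = 0.6880

For an AR(p) model X_t = c + sum_i phi_i X_{t-i} + eps_t, the
one-step-ahead conditional mean is
  E[X_{t+1} | X_t, ...] = c + sum_i phi_i X_{t+1-i}.
Substitute known values:
  E[X_{t+1} | ...] = (0.095) * (2) + (-0.249) * (-2)
                   = 0.6880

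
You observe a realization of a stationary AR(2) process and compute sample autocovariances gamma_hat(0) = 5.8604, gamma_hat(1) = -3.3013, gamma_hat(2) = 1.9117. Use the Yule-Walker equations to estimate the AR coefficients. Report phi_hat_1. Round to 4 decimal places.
\hat\phi_{1} = -0.5560

The Yule-Walker equations for an AR(p) process read, in matrix form,
  Gamma_p phi = r_p,   with   (Gamma_p)_{ij} = gamma(|i - j|),
                       (r_p)_i = gamma(i),   i,j = 1..p.
Substitute the sample gammas (Toeplitz matrix and right-hand side of size 2):
  Gamma_p = [[5.8604, -3.3013], [-3.3013, 5.8604]]
  r_p     = [-3.3013, 1.9117]
Written out:
  5.8604 phi_1 - 3.3013 phi_2 = -3.3013
  -3.3013 phi_1 + 5.8604 phi_2 = 1.9117
Solve by Cramer's rule:
  det = gamma(0)^2 - gamma(1)^2 = (5.8604)^2 - (-3.3013)^2 = 34.34428816 - 10.89858169 = 23.44570647
  phi_hat_1 = [gamma(1) gamma(0) - gamma(1) gamma(2)] / det = [(-3.3013)(5.8604) - (-3.3013)(1.9117)] / 23.44570647 = -13.03584331 / 23.44570647 = -0.556
  phi_hat_2 = [gamma(0) gamma(2) - gamma(1)^2] / det = [(5.8604)(1.9117) - (-3.3013)^2] / 23.44570647 = 0.30474499 / 23.44570647 = 0.013
So phi_hat = [-0.5560, 0.0130].
Therefore phi_hat_1 = -0.5560.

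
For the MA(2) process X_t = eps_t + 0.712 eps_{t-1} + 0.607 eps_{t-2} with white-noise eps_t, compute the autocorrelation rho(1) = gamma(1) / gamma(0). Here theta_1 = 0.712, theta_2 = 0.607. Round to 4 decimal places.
\rho(1) = 0.6101

For an MA(q) process with theta_0 = 1, the autocovariance is
  gamma(k) = sigma^2 * sum_{i=0..q-k} theta_i * theta_{i+k},
and rho(k) = gamma(k) / gamma(0). Sigma^2 cancels.
  numerator   = (1)*(0.712) + (0.712)*(0.607) = 1.144184.
  denominator = (1)^2 + (0.712)^2 + (0.607)^2 = 1.875393.
  rho(1) = 1.144184 / 1.875393 = 0.6101.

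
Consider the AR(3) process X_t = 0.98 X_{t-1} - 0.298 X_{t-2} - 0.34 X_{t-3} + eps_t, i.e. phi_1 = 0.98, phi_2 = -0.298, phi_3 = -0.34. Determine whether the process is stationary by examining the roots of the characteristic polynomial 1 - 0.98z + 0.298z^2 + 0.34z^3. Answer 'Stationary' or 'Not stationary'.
\text{Stationary}

The AR(p) characteristic polynomial is P(z) = 1 - 0.98z + 0.298z^2 + 0.34z^3.
Stationarity requires all roots to lie outside the unit circle, i.e. |z| > 1 for every root.
Degree 3: look for a simple real root z0 first, then factor out (1 - z/z0) and solve the remaining quadratic.
Testing z0 = -2.5: P(-2.5) = 1 + (-0.98)(-2.5) + (0.298)(-2.5)^2 + (0.34)(-2.5)^3
  = 1 + (2.45) + (1.8625) + (-5.3125) = 0.  So z_0 = -2.5 is a root, |z_0| = 2.5.
Divide out the factor (1 + 0.4 z) = (1 - z/z0) (since 1/z0 = -0.4):
  P(z) = (1 + 0.4 z)(1 + (-1.38) z + (0.85) z^2)
  [check: z-coef -1.38 - (-0.4) = -0.98; z^2-coef 0.85 - (-0.4)(-1.38) = 0.298; z^3-coef -(-0.4)(0.85) = 0.34.]
Remaining roots from the quadratic factor 1 + (-1.38) z + (0.85) z^2:
  Set 1 + (-1.38) z + (0.85) z^2 = 0, i.e. a z^2 + b z + c = 0 with a = 0.85, b = -1.38, c = 1.
  Discriminant D = b^2 - 4ac = (-1.38)^2 - 4*(0.85)*1 = 1.9044 - (3.4) = -1.4956.
  D < 0, so the roots are the complex-conjugate pair z = (-b +/- i sqrt(-D)) / (2a) = 0.8118 +/- 0.7194i.
  For a conjugate pair |z|^2 = z * conj(z) = (product of roots) = c/a = 1/(0.85) = 1.176471, so |z| = sqrt(1.176471) = 1.0847 for both roots.
Moduli of all roots: 2.5000, 1.0847, 1.0847.
All moduli strictly greater than 1? Yes.
Verdict: Stationary.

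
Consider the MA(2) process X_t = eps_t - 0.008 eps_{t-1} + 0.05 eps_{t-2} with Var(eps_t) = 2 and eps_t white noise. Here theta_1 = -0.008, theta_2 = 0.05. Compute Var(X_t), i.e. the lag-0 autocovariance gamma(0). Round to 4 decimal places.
\gamma(0) = 2.0051

For an MA(q) process X_t = eps_t + sum_i theta_i eps_{t-i} with
Var(eps_t) = sigma^2, the variance is
  gamma(0) = sigma^2 * (1 + sum_i theta_i^2).
  sum_i theta_i^2 = (-0.008)^2 + (0.05)^2 = 0.000064 + 0.0025 = 0.002564.
  gamma(0) = 2 * (1 + 0.002564) = 2 * 1.002564 = 2.005128, which rounds to 2.0051.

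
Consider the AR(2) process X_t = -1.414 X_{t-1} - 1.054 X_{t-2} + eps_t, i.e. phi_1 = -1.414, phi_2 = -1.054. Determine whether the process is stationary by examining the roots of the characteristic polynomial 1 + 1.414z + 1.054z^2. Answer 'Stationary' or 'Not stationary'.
\text{Not stationary}

The AR(p) characteristic polynomial is P(z) = 1 + 1.414z + 1.054z^2.
Stationarity requires all roots to lie outside the unit circle, i.e. |z| > 1 for every root.
Set 1 + (1.414) z + (1.054) z^2 = 0, i.e. a z^2 + b z + c = 0 with a = 1.054, b = 1.414, c = 1.
Discriminant D = b^2 - 4ac = (1.414)^2 - 4*(1.054)*1 = 1.999396 - (4.216) = -2.216604.
D < 0, so the roots are the complex-conjugate pair z = (-b +/- i sqrt(-D)) / (2a) = -0.6708 +/- 0.7063i.
For a conjugate pair |z|^2 = z * conj(z) = (product of roots) = c/a = 1/(1.054) = 0.948767, so |z| = sqrt(0.948767) = 0.974 for both roots.
Moduli of all roots: 0.9740, 0.9740.
All moduli strictly greater than 1? No.
Verdict: Not stationary.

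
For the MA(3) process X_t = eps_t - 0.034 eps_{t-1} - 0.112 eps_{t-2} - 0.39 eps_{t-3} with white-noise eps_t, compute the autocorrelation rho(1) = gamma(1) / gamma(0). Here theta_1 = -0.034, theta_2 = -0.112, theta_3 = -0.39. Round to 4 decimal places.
\rho(1) = 0.0116

For an MA(q) process with theta_0 = 1, the autocovariance is
  gamma(k) = sigma^2 * sum_{i=0..q-k} theta_i * theta_{i+k},
and rho(k) = gamma(k) / gamma(0). Sigma^2 cancels.
  numerator   = (1)*(-0.034) + (-0.034)*(-0.112) + (-0.112)*(-0.39) = 0.013488.
  denominator = (1)^2 + (-0.034)^2 + (-0.112)^2 + (-0.39)^2 = 1.1658.
  rho(1) = 0.013488 / 1.1658 = 0.0116.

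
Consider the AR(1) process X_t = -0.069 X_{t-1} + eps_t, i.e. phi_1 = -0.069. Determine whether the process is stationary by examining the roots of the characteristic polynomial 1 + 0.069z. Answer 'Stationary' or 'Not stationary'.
\text{Stationary}

The AR(p) characteristic polynomial is P(z) = 1 + 0.069z.
Stationarity requires all roots to lie outside the unit circle, i.e. |z| > 1 for every root.
This is linear in z: 1 + (0.069) z = 0  =>  z = -1/(0.069) = -14.492754,  |z| = 14.492754.
Moduli of all roots: 14.4928.
All moduli strictly greater than 1? Yes.
Verdict: Stationary.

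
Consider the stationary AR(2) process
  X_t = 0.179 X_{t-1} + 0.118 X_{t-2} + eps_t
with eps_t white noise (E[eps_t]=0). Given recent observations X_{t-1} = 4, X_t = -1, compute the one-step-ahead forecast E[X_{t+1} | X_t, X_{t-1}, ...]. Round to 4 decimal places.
E[X_{t+1} \mid \mathcal F_t] = 0.2930

For an AR(p) model X_t = c + sum_i phi_i X_{t-i} + eps_t, the
one-step-ahead conditional mean is
  E[X_{t+1} | X_t, ...] = c + sum_i phi_i X_{t+1-i}.
Substitute known values:
  E[X_{t+1} | ...] = (0.179) * (-1) + (0.118) * (4)
                   = 0.2930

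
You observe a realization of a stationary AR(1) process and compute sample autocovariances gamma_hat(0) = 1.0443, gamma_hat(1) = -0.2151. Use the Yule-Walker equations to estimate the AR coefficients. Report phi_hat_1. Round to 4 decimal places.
\hat\phi_{1} = -0.2060

The Yule-Walker equations for an AR(p) process read, in matrix form,
  Gamma_p phi = r_p,   with   (Gamma_p)_{ij} = gamma(|i - j|),
                       (r_p)_i = gamma(i),   i,j = 1..p.
Substitute the sample gammas (Toeplitz matrix and right-hand side of size 1):
  Gamma_p = [[1.0443]]
  r_p     = [-0.2151]
With p = 1 this is the single equation gamma(0) phi_1 = gamma(1):
  phi_hat_1 = gamma(1) / gamma(0) = -0.2151 / 1.0443 = -0.2060.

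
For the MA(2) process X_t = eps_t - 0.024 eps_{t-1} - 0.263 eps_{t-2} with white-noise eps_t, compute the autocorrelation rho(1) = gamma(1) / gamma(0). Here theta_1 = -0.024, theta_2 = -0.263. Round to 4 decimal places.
\rho(1) = -0.0165

For an MA(q) process with theta_0 = 1, the autocovariance is
  gamma(k) = sigma^2 * sum_{i=0..q-k} theta_i * theta_{i+k},
and rho(k) = gamma(k) / gamma(0). Sigma^2 cancels.
  numerator   = (1)*(-0.024) + (-0.024)*(-0.263) = -0.017688.
  denominator = (1)^2 + (-0.024)^2 + (-0.263)^2 = 1.069745.
  rho(1) = -0.017688 / 1.069745 = -0.0165.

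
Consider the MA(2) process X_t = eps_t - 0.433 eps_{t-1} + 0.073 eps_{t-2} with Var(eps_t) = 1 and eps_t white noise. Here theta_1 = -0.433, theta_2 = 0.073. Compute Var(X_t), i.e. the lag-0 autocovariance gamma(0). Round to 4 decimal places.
\gamma(0) = 1.1928

For an MA(q) process X_t = eps_t + sum_i theta_i eps_{t-i} with
Var(eps_t) = sigma^2, the variance is
  gamma(0) = sigma^2 * (1 + sum_i theta_i^2).
  sum_i theta_i^2 = (-0.433)^2 + (0.073)^2 = 0.187489 + 0.005329 = 0.192818.
  gamma(0) = 1 * (1 + 0.192818) = 1 * 1.192818 = 1.192818, which rounds to 1.1928.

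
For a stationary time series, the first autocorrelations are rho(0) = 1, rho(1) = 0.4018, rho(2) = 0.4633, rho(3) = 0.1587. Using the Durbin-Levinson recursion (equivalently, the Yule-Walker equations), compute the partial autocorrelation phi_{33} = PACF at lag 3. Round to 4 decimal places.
\phi_{33} = -0.1440

The PACF at lag k is phi_{kk}, the last component of the solution
to the Yule-Walker system G_k phi = r_k where
  (G_k)_{ij} = rho(|i - j|), (r_k)_i = rho(i), i,j = 1..k.
Equivalently, Durbin-Levinson gives phi_{kk} iteratively:
  phi_{11} = rho(1)
  phi_{kk} = [rho(k) - sum_{j=1..k-1} phi_{k-1,j} rho(k-j)]
            / [1 - sum_{j=1..k-1} phi_{k-1,j} rho(j)],
  phi_{k,j} = phi_{k-1,j} - phi_{kk} phi_{k-1,k-j},  j = 1..k-1.
Step k = 1:
  phi_11 = rho(1) = 0.4018.
Step k = 2:
  phi_22 = [rho(2) - phi_11 rho(1)] / [1 - phi_11 rho(1)] = [0.4633 - (0.4018)(0.4018)] / [1 - (0.4018)(0.4018)]
         = 0.30185676 / 0.83855676 = 0.359972.
  Update: phi_21 = phi_11 - phi_22 phi_11 = 0.4018 - (0.359972)(0.4018) = 0.257163.
Step k = 3:
  phi_33 = [rho(3) - phi_21 rho(2) - phi_22 rho(1)] / [1 - phi_21 rho(1) - phi_22 rho(2)]
    numerator   = 0.1587 - (0.257163)(0.4633) - (0.359972)(0.4018) = -0.10508043
    denominator = 1 - (0.257163)(0.4018) - (0.359972)(0.4633) = 0.72989685
  phi_33 = -0.10508043 / 0.72989685 = -0.144.
Therefore phi_{33} = -0.1440.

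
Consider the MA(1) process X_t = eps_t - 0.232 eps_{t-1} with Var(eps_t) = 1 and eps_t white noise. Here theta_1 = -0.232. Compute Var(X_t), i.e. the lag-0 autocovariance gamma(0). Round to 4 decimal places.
\gamma(0) = 1.0538

For an MA(q) process X_t = eps_t + sum_i theta_i eps_{t-i} with
Var(eps_t) = sigma^2, the variance is
  gamma(0) = sigma^2 * (1 + sum_i theta_i^2).
  sum_i theta_i^2 = (-0.232)^2 = 0.053824.
  gamma(0) = 1 * (1 + 0.053824) = 1 * 1.053824 = 1.053824, which rounds to 1.0538.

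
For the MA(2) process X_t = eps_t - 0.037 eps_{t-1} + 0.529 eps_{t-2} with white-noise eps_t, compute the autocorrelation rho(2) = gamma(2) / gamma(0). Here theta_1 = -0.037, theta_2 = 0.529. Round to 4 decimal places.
\rho(2) = 0.4129

For an MA(q) process with theta_0 = 1, the autocovariance is
  gamma(k) = sigma^2 * sum_{i=0..q-k} theta_i * theta_{i+k},
and rho(k) = gamma(k) / gamma(0). Sigma^2 cancels.
  numerator   = (1)*(0.529) = 0.529.
  denominator = (1)^2 + (-0.037)^2 + (0.529)^2 = 1.28121.
  rho(2) = 0.529 / 1.28121 = 0.4129.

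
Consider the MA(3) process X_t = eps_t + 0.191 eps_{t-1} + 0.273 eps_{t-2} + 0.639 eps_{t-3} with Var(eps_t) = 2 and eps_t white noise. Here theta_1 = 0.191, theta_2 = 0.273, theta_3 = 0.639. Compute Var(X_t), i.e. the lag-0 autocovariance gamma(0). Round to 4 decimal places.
\gamma(0) = 3.0387

For an MA(q) process X_t = eps_t + sum_i theta_i eps_{t-i} with
Var(eps_t) = sigma^2, the variance is
  gamma(0) = sigma^2 * (1 + sum_i theta_i^2).
  sum_i theta_i^2 = (0.191)^2 + (0.273)^2 + (0.639)^2 = 0.036481 + 0.074529 + 0.408321 = 0.519331.
  gamma(0) = 2 * (1 + 0.519331) = 2 * 1.519331 = 3.038662, which rounds to 3.0387.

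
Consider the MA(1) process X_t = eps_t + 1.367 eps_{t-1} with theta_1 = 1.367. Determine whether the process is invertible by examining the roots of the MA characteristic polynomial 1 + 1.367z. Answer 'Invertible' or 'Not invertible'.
\text{Not invertible}

The MA(q) characteristic polynomial is P(z) = 1 + 1.367z.
Invertibility requires all roots to lie outside the unit circle, i.e. |z| > 1 for every root.
This is linear in z: 1 + (1.367) z = 0  =>  z = -1/(1.367) = -0.731529,  |z| = 0.731529.
Moduli of all roots: 0.7315.
All moduli strictly greater than 1? No.
Verdict: Not invertible.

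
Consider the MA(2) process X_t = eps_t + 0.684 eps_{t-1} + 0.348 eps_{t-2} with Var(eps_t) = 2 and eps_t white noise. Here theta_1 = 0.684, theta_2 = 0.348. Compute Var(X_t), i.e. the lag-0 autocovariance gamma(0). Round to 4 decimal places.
\gamma(0) = 3.1779

For an MA(q) process X_t = eps_t + sum_i theta_i eps_{t-i} with
Var(eps_t) = sigma^2, the variance is
  gamma(0) = sigma^2 * (1 + sum_i theta_i^2).
  sum_i theta_i^2 = (0.684)^2 + (0.348)^2 = 0.467856 + 0.121104 = 0.58896.
  gamma(0) = 2 * (1 + 0.58896) = 2 * 1.58896 = 3.17792, which rounds to 3.1779.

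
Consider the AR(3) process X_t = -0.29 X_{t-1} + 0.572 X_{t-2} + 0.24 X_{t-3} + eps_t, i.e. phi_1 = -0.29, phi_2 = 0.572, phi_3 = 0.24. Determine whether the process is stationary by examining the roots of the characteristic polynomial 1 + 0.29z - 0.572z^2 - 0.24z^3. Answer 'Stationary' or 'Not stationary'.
\text{Stationary}

The AR(p) characteristic polynomial is P(z) = 1 + 0.29z - 0.572z^2 - 0.24z^3.
Stationarity requires all roots to lie outside the unit circle, i.e. |z| > 1 for every root.
Degree 3: look for a simple real root z0 first, then factor out (1 - z/z0) and solve the remaining quadratic.
Testing z0 = 1.25: P(1.25) = 1 + (0.29)(1.25) + (-0.572)(1.25)^2 + (-0.24)(1.25)^3
  = 1 + (0.3625) + (-0.89375) + (-0.46875) = 0.  So z_0 = 1.25 is a root, |z_0| = 1.25.
Divide out the factor (1 - 0.8 z) = (1 - z/z0) (since 1/z0 = 0.8):
  P(z) = (1 - 0.8 z)(1 + (1.09) z + (0.3) z^2)
  [check: z-coef 1.09 - (0.8) = 0.29; z^2-coef 0.3 - (0.8)(1.09) = -0.572; z^3-coef -(0.8)(0.3) = -0.24.]
Remaining roots from the quadratic factor 1 + (1.09) z + (0.3) z^2:
  Set 1 + (1.09) z + (0.3) z^2 = 0, i.e. a z^2 + b z + c = 0 with a = 0.3, b = 1.09, c = 1.
  Discriminant D = b^2 - 4ac = (1.09)^2 - 4*(0.3)*1 = 1.1881 - (1.2) = -0.0119.
  D < 0, so the roots are the complex-conjugate pair z = (-b +/- i sqrt(-D)) / (2a) = -1.8167 +/- 0.1818i.
  For a conjugate pair |z|^2 = z * conj(z) = (product of roots) = c/a = 1/(0.3) = 3.333333, so |z| = sqrt(3.333333) = 1.8257 for both roots.
Moduli of all roots: 1.2500, 1.8257, 1.8257.
All moduli strictly greater than 1? Yes.
Verdict: Stationary.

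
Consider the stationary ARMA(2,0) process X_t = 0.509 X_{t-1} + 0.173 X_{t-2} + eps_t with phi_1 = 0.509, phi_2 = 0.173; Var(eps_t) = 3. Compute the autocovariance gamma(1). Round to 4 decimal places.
\gamma(1) = 3.0641

Multiply the model equation by X_{t-k} and take expectations. With theta_0 = psi_0 = 1 and psi_j the MA(infinity) weights, this gives
  gamma(k) - sum_i phi_i gamma(k-i) = c_k,
  c_k = sigma^2 * sum_{j=k..q} theta_j psi_{j-k}   (c_k = 0 for k > q),
using gamma(-m) = gamma(m).
Pure AR (q = 0): c_0 = sigma^2 = 3, c_k = 0 for k >= 1.
Equations for k = 0, 1, 2 (AR order 2, c_2 = 0):
  (E0) gamma(0) = phi_1 gamma(1) + phi_2 gamma(2) + c_0
  (E1) gamma(1) = phi_1 gamma(0) + phi_2 gamma(1) + c_1
  (E2) gamma(2) = phi_1 gamma(1) + phi_2 gamma(0)
From (E1): gamma(1) = A gamma(0) + B with
  A = phi_1 / (1 - phi_2) = 0.509 / 0.827 = 0.615478,   B = c_1 / (1 - phi_2) = 0 / 0.827 = 0.
Insert (E2) into (E0): gamma(0) (1 - phi_2^2) = phi_1 (1 + phi_2) gamma(1) + c_0.
  phi_1 (1 + phi_2) = (0.509)(1.173) = 0.597057,   1 - phi_2^2 = 0.970071.
Replace gamma(1) by A gamma(0) + B and collect gamma(0):
  gamma(0) [0.970071 - (0.597057)(0.615478)] = c_0 = 3
  gamma(0) * 0.602596 = 3
  gamma(0) = 3 / 0.602596 = 4.978462.
  gamma(1) = A gamma(0) = (0.615478)(4.978462) = 3.064132.
Therefore gamma(1) = 3.0641 (to 4 decimal places).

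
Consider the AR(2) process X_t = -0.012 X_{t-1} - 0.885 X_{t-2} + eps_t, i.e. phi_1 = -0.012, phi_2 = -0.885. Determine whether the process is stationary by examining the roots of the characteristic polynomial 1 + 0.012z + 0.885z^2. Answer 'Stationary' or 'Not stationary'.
\text{Stationary}

The AR(p) characteristic polynomial is P(z) = 1 + 0.012z + 0.885z^2.
Stationarity requires all roots to lie outside the unit circle, i.e. |z| > 1 for every root.
Set 1 + (0.012) z + (0.885) z^2 = 0, i.e. a z^2 + b z + c = 0 with a = 0.885, b = 0.012, c = 1.
Discriminant D = b^2 - 4ac = (0.012)^2 - 4*(0.885)*1 = 0.000144 - (3.54) = -3.539856.
D < 0, so the roots are the complex-conjugate pair z = (-b +/- i sqrt(-D)) / (2a) = -0.0068 +/- 1.063i.
For a conjugate pair |z|^2 = z * conj(z) = (product of roots) = c/a = 1/(0.885) = 1.129944, so |z| = sqrt(1.129944) = 1.063 for both roots.
Moduli of all roots: 1.0630, 1.0630.
All moduli strictly greater than 1? Yes.
Verdict: Stationary.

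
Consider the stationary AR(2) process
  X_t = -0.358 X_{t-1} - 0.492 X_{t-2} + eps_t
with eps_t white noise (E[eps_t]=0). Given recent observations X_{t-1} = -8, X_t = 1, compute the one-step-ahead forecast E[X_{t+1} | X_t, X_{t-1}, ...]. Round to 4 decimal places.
E[X_{t+1} \mid \mathcal F_t] = 3.5780

For an AR(p) model X_t = c + sum_i phi_i X_{t-i} + eps_t, the
one-step-ahead conditional mean is
  E[X_{t+1} | X_t, ...] = c + sum_i phi_i X_{t+1-i}.
Substitute known values:
  E[X_{t+1} | ...] = (-0.358) * (1) + (-0.492) * (-8)
                   = 3.5780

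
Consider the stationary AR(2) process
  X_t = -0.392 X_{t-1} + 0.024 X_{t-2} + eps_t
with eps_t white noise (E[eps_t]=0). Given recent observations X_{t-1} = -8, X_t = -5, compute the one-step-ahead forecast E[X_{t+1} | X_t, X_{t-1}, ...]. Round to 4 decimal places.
E[X_{t+1} \mid \mathcal F_t] = 1.7680

For an AR(p) model X_t = c + sum_i phi_i X_{t-i} + eps_t, the
one-step-ahead conditional mean is
  E[X_{t+1} | X_t, ...] = c + sum_i phi_i X_{t+1-i}.
Substitute known values:
  E[X_{t+1} | ...] = (-0.392) * (-5) + (0.024) * (-8)
                   = 1.7680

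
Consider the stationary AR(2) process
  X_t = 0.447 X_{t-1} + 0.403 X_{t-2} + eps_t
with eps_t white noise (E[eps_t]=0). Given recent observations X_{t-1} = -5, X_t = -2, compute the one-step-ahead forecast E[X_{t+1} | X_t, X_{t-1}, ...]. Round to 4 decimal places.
E[X_{t+1} \mid \mathcal F_t] = -2.9090

For an AR(p) model X_t = c + sum_i phi_i X_{t-i} + eps_t, the
one-step-ahead conditional mean is
  E[X_{t+1} | X_t, ...] = c + sum_i phi_i X_{t+1-i}.
Substitute known values:
  E[X_{t+1} | ...] = (0.447) * (-2) + (0.403) * (-5)
                   = -2.9090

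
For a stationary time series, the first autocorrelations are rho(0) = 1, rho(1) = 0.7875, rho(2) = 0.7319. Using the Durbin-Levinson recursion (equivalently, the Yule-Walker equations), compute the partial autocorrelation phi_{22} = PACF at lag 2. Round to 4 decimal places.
\phi_{22} = 0.2942

The PACF at lag k is phi_{kk}, the last component of the solution
to the Yule-Walker system G_k phi = r_k where
  (G_k)_{ij} = rho(|i - j|), (r_k)_i = rho(i), i,j = 1..k.
Equivalently, Durbin-Levinson gives phi_{kk} iteratively:
  phi_{11} = rho(1)
  phi_{kk} = [rho(k) - sum_{j=1..k-1} phi_{k-1,j} rho(k-j)]
            / [1 - sum_{j=1..k-1} phi_{k-1,j} rho(j)],
  phi_{k,j} = phi_{k-1,j} - phi_{kk} phi_{k-1,k-j},  j = 1..k-1.
Step k = 1:
  phi_11 = rho(1) = 0.7875.
Step k = 2:
  phi_22 = [rho(2) - phi_11 rho(1)] / [1 - phi_11 rho(1)] = [0.7319 - (0.7875)(0.7875)] / [1 - (0.7875)(0.7875)]
         = 0.11174375 / 0.37984375 = 0.2942.
Therefore phi_{22} = 0.2942.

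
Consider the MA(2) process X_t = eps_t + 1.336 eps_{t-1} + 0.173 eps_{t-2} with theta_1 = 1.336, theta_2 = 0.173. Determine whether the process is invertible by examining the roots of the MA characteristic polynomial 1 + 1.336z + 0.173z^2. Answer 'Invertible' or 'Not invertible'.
\text{Not invertible}

The MA(q) characteristic polynomial is P(z) = 1 + 1.336z + 0.173z^2.
Invertibility requires all roots to lie outside the unit circle, i.e. |z| > 1 for every root.
Set 1 + (1.336) z + (0.173) z^2 = 0, i.e. a z^2 + b z + c = 0 with a = 0.173, b = 1.336, c = 1.
Discriminant D = b^2 - 4ac = (1.336)^2 - 4*(0.173)*1 = 1.784896 - (0.692) = 1.092896.
D >= 0, so the roots are real: z = (-b +/- sqrt(D)) / (2a) = (-1.336 +/- 1.045417) / (0.346).
  z_1 = (-1.336 + 1.045417) / (0.346) = -0.8398,   |z_1| = 0.8398.
  z_2 = (-1.336 - 1.045417) / (0.346) = -6.8827,   |z_2| = 6.8827.
Moduli of all roots: 0.8398, 6.8827.
All moduli strictly greater than 1? No.
Verdict: Not invertible.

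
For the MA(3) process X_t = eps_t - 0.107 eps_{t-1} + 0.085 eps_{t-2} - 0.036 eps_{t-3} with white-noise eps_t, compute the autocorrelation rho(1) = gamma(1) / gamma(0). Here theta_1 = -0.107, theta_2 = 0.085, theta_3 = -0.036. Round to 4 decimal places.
\rho(1) = -0.1168

For an MA(q) process with theta_0 = 1, the autocovariance is
  gamma(k) = sigma^2 * sum_{i=0..q-k} theta_i * theta_{i+k},
and rho(k) = gamma(k) / gamma(0). Sigma^2 cancels.
  numerator   = (1)*(-0.107) + (-0.107)*(0.085) + (0.085)*(-0.036) = -0.119155.
  denominator = (1)^2 + (-0.107)^2 + (0.085)^2 + (-0.036)^2 = 1.01997.
  rho(1) = -0.119155 / 1.01997 = -0.1168.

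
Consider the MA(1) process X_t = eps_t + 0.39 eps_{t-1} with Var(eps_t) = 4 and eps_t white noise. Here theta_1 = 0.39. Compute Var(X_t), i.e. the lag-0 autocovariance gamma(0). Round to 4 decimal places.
\gamma(0) = 4.6084

For an MA(q) process X_t = eps_t + sum_i theta_i eps_{t-i} with
Var(eps_t) = sigma^2, the variance is
  gamma(0) = sigma^2 * (1 + sum_i theta_i^2).
  sum_i theta_i^2 = (0.39)^2 = 0.1521.
  gamma(0) = 4 * (1 + 0.1521) = 4 * 1.1521 = 4.6084.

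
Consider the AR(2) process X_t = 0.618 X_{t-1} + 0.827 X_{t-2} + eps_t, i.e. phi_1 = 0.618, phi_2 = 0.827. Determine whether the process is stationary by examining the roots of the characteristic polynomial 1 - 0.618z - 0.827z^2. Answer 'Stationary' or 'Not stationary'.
\text{Not stationary}

The AR(p) characteristic polynomial is P(z) = 1 - 0.618z - 0.827z^2.
Stationarity requires all roots to lie outside the unit circle, i.e. |z| > 1 for every root.
Set 1 + (-0.618) z + (-0.827) z^2 = 0, i.e. a z^2 + b z + c = 0 with a = -0.827, b = -0.618, c = 1.
Discriminant D = b^2 - 4ac = (-0.618)^2 - 4*(-0.827)*1 = 0.381924 - (-3.308) = 3.689924.
D >= 0, so the roots are real: z = (-b +/- sqrt(D)) / (2a) = (0.618 +/- 1.920917) / (-1.654).
  z_1 = (0.618 + 1.920917) / (-1.654) = -1.535,   |z_1| = 1.535.
  z_2 = (0.618 - 1.920917) / (-1.654) = 0.7877,   |z_2| = 0.7877.
Moduli of all roots: 1.5350, 0.7877.
All moduli strictly greater than 1? No.
Verdict: Not stationary.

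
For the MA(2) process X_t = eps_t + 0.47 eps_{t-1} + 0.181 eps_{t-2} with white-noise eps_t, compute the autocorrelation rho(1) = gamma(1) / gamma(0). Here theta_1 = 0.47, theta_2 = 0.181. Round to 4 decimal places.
\rho(1) = 0.4428

For an MA(q) process with theta_0 = 1, the autocovariance is
  gamma(k) = sigma^2 * sum_{i=0..q-k} theta_i * theta_{i+k},
and rho(k) = gamma(k) / gamma(0). Sigma^2 cancels.
  numerator   = (1)*(0.47) + (0.47)*(0.181) = 0.55507.
  denominator = (1)^2 + (0.47)^2 + (0.181)^2 = 1.253661.
  rho(1) = 0.55507 / 1.253661 = 0.4428.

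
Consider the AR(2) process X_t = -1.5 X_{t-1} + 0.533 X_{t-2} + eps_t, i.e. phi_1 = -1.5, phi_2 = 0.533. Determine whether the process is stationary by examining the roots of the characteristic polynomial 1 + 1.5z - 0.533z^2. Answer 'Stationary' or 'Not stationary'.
\text{Not stationary}

The AR(p) characteristic polynomial is P(z) = 1 + 1.5z - 0.533z^2.
Stationarity requires all roots to lie outside the unit circle, i.e. |z| > 1 for every root.
Set 1 + (1.5) z + (-0.533) z^2 = 0, i.e. a z^2 + b z + c = 0 with a = -0.533, b = 1.5, c = 1.
Discriminant D = b^2 - 4ac = (1.5)^2 - 4*(-0.533)*1 = 2.25 - (-2.132) = 4.382.
D >= 0, so the roots are real: z = (-b +/- sqrt(D)) / (2a) = (-1.5 +/- 2.093323) / (-1.066).
  z_1 = (-1.5 + 2.093323) / (-1.066) = -0.5566,   |z_1| = 0.5566.
  z_2 = (-1.5 - 2.093323) / (-1.066) = 3.3708,   |z_2| = 3.3708.
Moduli of all roots: 0.5566, 3.3708.
All moduli strictly greater than 1? No.
Verdict: Not stationary.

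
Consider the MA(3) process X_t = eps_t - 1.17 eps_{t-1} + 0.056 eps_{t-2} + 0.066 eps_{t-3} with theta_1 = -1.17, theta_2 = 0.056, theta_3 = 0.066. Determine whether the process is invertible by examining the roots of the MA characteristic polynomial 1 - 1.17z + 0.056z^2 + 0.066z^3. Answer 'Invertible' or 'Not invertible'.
\text{Not invertible}

The MA(q) characteristic polynomial is P(z) = 1 - 1.17z + 0.056z^2 + 0.066z^3.
Invertibility requires all roots to lie outside the unit circle, i.e. |z| > 1 for every root.
Degree 3: look for a simple real root z0 first, then factor out (1 - z/z0) and solve the remaining quadratic.
Testing z0 = -5: P(-5) = 1 + (-1.17)(-5) + (0.056)(-5)^2 + (0.066)(-5)^3
  = 1 + (5.85) + (1.4) + (-8.25) = 0.  So z_0 = -5 is a root, |z_0| = 5.
Divide out the factor (1 + 0.2 z) = (1 - z/z0) (since 1/z0 = -0.2):
  P(z) = (1 + 0.2 z)(1 + (-1.37) z + (0.33) z^2)
  [check: z-coef -1.37 - (-0.2) = -1.17; z^2-coef 0.33 - (-0.2)(-1.37) = 0.056; z^3-coef -(-0.2)(0.33) = 0.066.]
Remaining roots from the quadratic factor 1 + (-1.37) z + (0.33) z^2:
  Set 1 + (-1.37) z + (0.33) z^2 = 0, i.e. a z^2 + b z + c = 0 with a = 0.33, b = -1.37, c = 1.
  Discriminant D = b^2 - 4ac = (-1.37)^2 - 4*(0.33)*1 = 1.8769 - (1.32) = 0.5569.
  D >= 0, so the roots are real: z = (-b +/- sqrt(D)) / (2a) = (1.37 +/- 0.746257) / (0.66).
    z_1 = (1.37 + 0.746257) / (0.66) = 3.2065,   |z_1| = 3.2065.
    z_2 = (1.37 - 0.746257) / (0.66) = 0.9451,   |z_2| = 0.9451.
Moduli of all roots: 5.0000, 3.2065, 0.9451.
All moduli strictly greater than 1? No.
Verdict: Not invertible.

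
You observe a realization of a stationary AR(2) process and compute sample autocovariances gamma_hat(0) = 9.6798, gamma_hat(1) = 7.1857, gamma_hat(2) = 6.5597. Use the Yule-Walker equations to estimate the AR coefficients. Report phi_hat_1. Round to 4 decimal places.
\hat\phi_{1} = 0.5330

The Yule-Walker equations for an AR(p) process read, in matrix form,
  Gamma_p phi = r_p,   with   (Gamma_p)_{ij} = gamma(|i - j|),
                       (r_p)_i = gamma(i),   i,j = 1..p.
Substitute the sample gammas (Toeplitz matrix and right-hand side of size 2):
  Gamma_p = [[9.6798, 7.1857], [7.1857, 9.6798]]
  r_p     = [7.1857, 6.5597]
Written out:
  9.6798 phi_1 + 7.1857 phi_2 = 7.1857
  7.1857 phi_1 + 9.6798 phi_2 = 6.5597
Solve by Cramer's rule:
  det = gamma(0)^2 - gamma(1)^2 = (9.6798)^2 - (7.1857)^2 = 93.69852804 - 51.63428449 = 42.06424355
  phi_hat_1 = [gamma(1) gamma(0) - gamma(1) gamma(2)] / det = [(7.1857)(9.6798) - (7.1857)(6.5597)] / 42.06424355 = 22.42010257 / 42.06424355 = 0.533
  phi_hat_2 = [gamma(0) gamma(2) - gamma(1)^2] / det = [(9.6798)(6.5597) - (7.1857)^2] / 42.06424355 = 11.86229957 / 42.06424355 = 0.282
So phi_hat = [0.5330, 0.2820].
Therefore phi_hat_1 = 0.5330.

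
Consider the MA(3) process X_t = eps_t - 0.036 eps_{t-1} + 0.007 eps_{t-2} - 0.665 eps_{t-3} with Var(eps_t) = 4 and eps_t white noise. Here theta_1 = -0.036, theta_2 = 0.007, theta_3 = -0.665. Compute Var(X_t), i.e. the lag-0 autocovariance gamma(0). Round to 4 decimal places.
\gamma(0) = 5.7743

For an MA(q) process X_t = eps_t + sum_i theta_i eps_{t-i} with
Var(eps_t) = sigma^2, the variance is
  gamma(0) = sigma^2 * (1 + sum_i theta_i^2).
  sum_i theta_i^2 = (-0.036)^2 + (0.007)^2 + (-0.665)^2 = 0.001296 + 0.000049 + 0.442225 = 0.44357.
  gamma(0) = 4 * (1 + 0.44357) = 4 * 1.44357 = 5.77428, which rounds to 5.7743.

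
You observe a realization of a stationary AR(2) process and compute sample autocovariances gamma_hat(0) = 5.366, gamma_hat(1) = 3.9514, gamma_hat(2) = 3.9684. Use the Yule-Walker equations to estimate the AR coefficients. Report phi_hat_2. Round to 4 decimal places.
\hat\phi_{2} = 0.4310

The Yule-Walker equations for an AR(p) process read, in matrix form,
  Gamma_p phi = r_p,   with   (Gamma_p)_{ij} = gamma(|i - j|),
                       (r_p)_i = gamma(i),   i,j = 1..p.
Substitute the sample gammas (Toeplitz matrix and right-hand side of size 2):
  Gamma_p = [[5.366, 3.9514], [3.9514, 5.366]]
  r_p     = [3.9514, 3.9684]
Written out:
  5.366 phi_1 + 3.9514 phi_2 = 3.9514
  3.9514 phi_1 + 5.366 phi_2 = 3.9684
Solve by Cramer's rule:
  det = gamma(0)^2 - gamma(1)^2 = (5.366)^2 - (3.9514)^2 = 28.793956 - 15.61356196 = 13.18039404
  phi_hat_1 = [gamma(1) gamma(0) - gamma(1) gamma(2)] / det = [(3.9514)(5.366) - (3.9514)(3.9684)] / 13.18039404 = 5.52247664 / 13.18039404 = 0.419
  phi_hat_2 = [gamma(0) gamma(2) - gamma(1)^2] / det = [(5.366)(3.9684) - (3.9514)^2] / 13.18039404 = 5.68087244 / 13.18039404 = 0.431
So phi_hat = [0.4190, 0.4310].
Therefore phi_hat_2 = 0.4310.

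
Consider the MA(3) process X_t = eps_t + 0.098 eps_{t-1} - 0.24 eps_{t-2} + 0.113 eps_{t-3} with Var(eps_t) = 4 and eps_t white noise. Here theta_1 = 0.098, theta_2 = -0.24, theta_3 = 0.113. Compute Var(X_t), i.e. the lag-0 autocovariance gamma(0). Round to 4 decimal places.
\gamma(0) = 4.3199

For an MA(q) process X_t = eps_t + sum_i theta_i eps_{t-i} with
Var(eps_t) = sigma^2, the variance is
  gamma(0) = sigma^2 * (1 + sum_i theta_i^2).
  sum_i theta_i^2 = (0.098)^2 + (-0.24)^2 + (0.113)^2 = 0.009604 + 0.0576 + 0.012769 = 0.079973.
  gamma(0) = 4 * (1 + 0.079973) = 4 * 1.079973 = 4.319892, which rounds to 4.3199.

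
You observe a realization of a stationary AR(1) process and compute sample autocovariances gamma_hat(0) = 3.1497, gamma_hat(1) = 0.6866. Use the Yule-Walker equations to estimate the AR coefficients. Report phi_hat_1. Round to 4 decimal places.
\hat\phi_{1} = 0.2180

The Yule-Walker equations for an AR(p) process read, in matrix form,
  Gamma_p phi = r_p,   with   (Gamma_p)_{ij} = gamma(|i - j|),
                       (r_p)_i = gamma(i),   i,j = 1..p.
Substitute the sample gammas (Toeplitz matrix and right-hand side of size 1):
  Gamma_p = [[3.1497]]
  r_p     = [0.6866]
With p = 1 this is the single equation gamma(0) phi_1 = gamma(1):
  phi_hat_1 = gamma(1) / gamma(0) = 0.6866 / 3.1497 = 0.2180.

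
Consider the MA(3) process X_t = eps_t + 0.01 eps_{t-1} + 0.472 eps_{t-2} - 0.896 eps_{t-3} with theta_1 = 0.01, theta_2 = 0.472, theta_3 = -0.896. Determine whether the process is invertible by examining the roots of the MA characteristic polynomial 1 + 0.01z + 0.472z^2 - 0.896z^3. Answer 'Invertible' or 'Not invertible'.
\text{Not invertible}

The MA(q) characteristic polynomial is P(z) = 1 + 0.01z + 0.472z^2 - 0.896z^3.
Invertibility requires all roots to lie outside the unit circle, i.e. |z| > 1 for every root.
Degree 3: look for a simple real root z0 first, then factor out (1 - z/z0) and solve the remaining quadratic.
Testing z0 = 1.25: P(1.25) = 1 + (0.01)(1.25) + (0.472)(1.25)^2 + (-0.896)(1.25)^3
  = 1 + (0.0125) + (0.7375) + (-1.75) = 0.  So z_0 = 1.25 is a root, |z_0| = 1.25.
Divide out the factor (1 - 0.8 z) = (1 - z/z0) (since 1/z0 = 0.8):
  P(z) = (1 - 0.8 z)(1 + (0.81) z + (1.12) z^2)
  [check: z-coef 0.81 - (0.8) = 0.01; z^2-coef 1.12 - (0.8)(0.81) = 0.472; z^3-coef -(0.8)(1.12) = -0.896.]
Remaining roots from the quadratic factor 1 + (0.81) z + (1.12) z^2:
  Set 1 + (0.81) z + (1.12) z^2 = 0, i.e. a z^2 + b z + c = 0 with a = 1.12, b = 0.81, c = 1.
  Discriminant D = b^2 - 4ac = (0.81)^2 - 4*(1.12)*1 = 0.6561 - (4.48) = -3.8239.
  D < 0, so the roots are the complex-conjugate pair z = (-b +/- i sqrt(-D)) / (2a) = -0.3616 +/- 0.873i.
  For a conjugate pair |z|^2 = z * conj(z) = (product of roots) = c/a = 1/(1.12) = 0.892857, so |z| = sqrt(0.892857) = 0.9449 for both roots.
Moduli of all roots: 1.2500, 0.9449, 0.9449.
All moduli strictly greater than 1? No.
Verdict: Not invertible.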